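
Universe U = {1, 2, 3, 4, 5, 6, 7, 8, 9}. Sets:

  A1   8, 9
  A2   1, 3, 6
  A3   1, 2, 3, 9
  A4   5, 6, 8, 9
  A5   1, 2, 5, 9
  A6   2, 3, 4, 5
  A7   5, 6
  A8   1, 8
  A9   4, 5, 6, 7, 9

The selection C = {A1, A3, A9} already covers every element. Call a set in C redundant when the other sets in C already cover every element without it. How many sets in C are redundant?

0

Drop A1: 8 uncovered — not redundant.
Drop A3: 1, 2, 3 uncovered — not redundant.
Drop A9: 4, 5, 6, 7 uncovered — not redundant.
None of the sets in C is redundant.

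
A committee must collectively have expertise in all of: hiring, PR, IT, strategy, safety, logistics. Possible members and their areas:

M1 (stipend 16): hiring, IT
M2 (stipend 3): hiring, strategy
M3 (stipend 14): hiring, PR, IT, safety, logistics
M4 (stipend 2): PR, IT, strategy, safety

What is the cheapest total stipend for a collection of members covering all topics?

M3, M4 cover every topic at stipend 14 + 2 = 16.
Any cover uses at least 2 members; among all covering selections none totals below 16.
Greedy by coverage-per-stipend would pick M4, M2, M3 for 19 — worse than the optimum 16.

16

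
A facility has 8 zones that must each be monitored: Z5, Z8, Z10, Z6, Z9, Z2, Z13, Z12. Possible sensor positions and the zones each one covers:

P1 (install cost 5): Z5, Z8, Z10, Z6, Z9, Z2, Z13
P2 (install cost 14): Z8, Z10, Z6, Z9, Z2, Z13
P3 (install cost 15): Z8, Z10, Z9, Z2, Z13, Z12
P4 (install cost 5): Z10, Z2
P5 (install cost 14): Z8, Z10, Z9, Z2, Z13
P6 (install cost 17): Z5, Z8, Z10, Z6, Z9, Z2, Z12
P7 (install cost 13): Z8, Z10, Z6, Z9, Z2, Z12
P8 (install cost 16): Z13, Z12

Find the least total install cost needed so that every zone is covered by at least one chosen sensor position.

P1, P7 cover every zone at install cost 5 + 13 = 18.
Any cover uses at least 2 sensor positions; among all covering selections none totals below 18.

18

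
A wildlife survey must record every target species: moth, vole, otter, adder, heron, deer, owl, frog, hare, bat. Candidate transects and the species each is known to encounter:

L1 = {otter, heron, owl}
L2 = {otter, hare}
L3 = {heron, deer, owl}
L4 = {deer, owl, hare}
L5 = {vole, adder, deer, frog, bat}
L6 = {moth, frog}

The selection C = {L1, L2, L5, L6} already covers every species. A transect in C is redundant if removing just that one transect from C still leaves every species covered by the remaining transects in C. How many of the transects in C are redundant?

0

Drop L1: heron, owl uncovered — not redundant.
Drop L2: hare uncovered — not redundant.
Drop L5: vole, adder, deer, bat uncovered — not redundant.
Drop L6: moth uncovered — not redundant.
None of the transects in C is redundant.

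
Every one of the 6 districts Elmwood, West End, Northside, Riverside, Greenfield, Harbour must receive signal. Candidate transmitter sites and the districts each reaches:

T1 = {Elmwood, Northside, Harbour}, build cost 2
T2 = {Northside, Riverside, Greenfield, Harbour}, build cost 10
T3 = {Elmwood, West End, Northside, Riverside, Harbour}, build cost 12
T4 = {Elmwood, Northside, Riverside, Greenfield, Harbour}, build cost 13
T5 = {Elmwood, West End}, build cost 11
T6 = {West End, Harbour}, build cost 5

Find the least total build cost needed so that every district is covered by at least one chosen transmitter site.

T1, T2, T6 cover every district at build cost 2 + 10 + 5 = 17.
Any cover uses at least 2 transmitter sites; among all covering selections none totals below 17.

17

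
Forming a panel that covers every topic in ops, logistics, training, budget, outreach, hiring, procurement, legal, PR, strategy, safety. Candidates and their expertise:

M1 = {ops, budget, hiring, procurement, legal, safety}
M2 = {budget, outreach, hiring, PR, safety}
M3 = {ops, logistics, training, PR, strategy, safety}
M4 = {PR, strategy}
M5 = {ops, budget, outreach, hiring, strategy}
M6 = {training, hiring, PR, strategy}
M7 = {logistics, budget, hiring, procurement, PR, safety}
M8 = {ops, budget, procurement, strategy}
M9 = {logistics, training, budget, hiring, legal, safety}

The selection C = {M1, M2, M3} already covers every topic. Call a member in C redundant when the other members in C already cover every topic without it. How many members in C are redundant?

Drop M1: procurement, legal uncovered — not redundant.
Drop M2: outreach uncovered — not redundant.
Drop M3: logistics, training, strategy uncovered — not redundant.
None of the members in C is redundant.

0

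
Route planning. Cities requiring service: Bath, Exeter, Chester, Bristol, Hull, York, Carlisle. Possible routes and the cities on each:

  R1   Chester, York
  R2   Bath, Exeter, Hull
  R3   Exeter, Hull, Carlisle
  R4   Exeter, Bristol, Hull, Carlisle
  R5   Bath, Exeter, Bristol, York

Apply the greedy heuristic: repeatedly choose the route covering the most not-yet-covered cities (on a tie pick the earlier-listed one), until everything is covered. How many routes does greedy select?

Pick 1: R4 covers 4 new cities (Exeter, Bristol, Hull, Carlisle).
Pick 2: R1 covers 2 new cities (Chester, York).
Pick 3: R2 covers 1 new cities (Bath).
Greedy uses 3 routes.

3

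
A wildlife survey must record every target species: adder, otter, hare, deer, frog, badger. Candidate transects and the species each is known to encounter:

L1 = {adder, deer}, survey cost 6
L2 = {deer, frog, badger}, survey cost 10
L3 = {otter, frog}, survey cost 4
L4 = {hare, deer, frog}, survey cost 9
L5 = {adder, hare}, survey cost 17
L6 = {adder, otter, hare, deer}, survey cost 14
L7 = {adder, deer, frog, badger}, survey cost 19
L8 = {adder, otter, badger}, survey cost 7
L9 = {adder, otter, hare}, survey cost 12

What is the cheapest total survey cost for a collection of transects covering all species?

16

L4, L8 cover every species at survey cost 9 + 7 = 16.
Any cover uses at least 2 transects; among all covering selections none totals below 16.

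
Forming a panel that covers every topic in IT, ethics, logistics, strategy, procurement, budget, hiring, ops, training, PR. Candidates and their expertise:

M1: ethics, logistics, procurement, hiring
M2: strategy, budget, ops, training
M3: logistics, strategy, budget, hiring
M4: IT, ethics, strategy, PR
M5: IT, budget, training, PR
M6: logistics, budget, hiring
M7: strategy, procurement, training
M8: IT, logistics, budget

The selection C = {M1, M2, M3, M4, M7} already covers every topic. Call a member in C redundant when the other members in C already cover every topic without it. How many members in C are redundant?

Drop M1: the rest still cover every topic — redundant.
Drop M2: ops uncovered — not redundant.
Drop M3: the rest still cover every topic — redundant.
Drop M4: IT, PR uncovered — not redundant.
Drop M7: the rest still cover every topic — redundant.
3 redundant: M1, M3, M7.

3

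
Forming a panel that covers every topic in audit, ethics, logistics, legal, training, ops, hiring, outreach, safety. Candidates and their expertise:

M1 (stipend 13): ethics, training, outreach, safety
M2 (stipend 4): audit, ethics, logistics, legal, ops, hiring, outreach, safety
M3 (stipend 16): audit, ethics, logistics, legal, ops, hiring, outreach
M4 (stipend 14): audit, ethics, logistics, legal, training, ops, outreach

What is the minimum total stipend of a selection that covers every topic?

M1, M2 cover every topic at stipend 13 + 4 = 17.
Any cover uses at least 2 members; among all covering selections none totals below 17.

17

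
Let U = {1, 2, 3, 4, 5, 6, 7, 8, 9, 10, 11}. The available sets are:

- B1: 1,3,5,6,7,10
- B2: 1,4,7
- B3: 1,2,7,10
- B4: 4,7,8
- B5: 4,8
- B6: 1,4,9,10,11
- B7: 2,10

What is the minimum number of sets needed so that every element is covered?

B1, B3, B4, B6 together cover {1, 2, 3, 4, 5, 6, 7, 8, 9, 10, 11} — every element.
No 3 of the 7 sets cover everything (all 35 triples fall short), so 4 is minimum.

4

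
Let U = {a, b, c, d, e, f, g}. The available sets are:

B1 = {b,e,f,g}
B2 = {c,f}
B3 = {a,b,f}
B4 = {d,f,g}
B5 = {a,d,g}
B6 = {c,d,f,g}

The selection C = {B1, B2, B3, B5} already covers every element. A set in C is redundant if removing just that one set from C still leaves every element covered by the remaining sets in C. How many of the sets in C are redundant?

1

Drop B1: e uncovered — not redundant.
Drop B2: c uncovered — not redundant.
Drop B3: the rest still cover every element — redundant.
Drop B5: d uncovered — not redundant.
1 redundant: B3.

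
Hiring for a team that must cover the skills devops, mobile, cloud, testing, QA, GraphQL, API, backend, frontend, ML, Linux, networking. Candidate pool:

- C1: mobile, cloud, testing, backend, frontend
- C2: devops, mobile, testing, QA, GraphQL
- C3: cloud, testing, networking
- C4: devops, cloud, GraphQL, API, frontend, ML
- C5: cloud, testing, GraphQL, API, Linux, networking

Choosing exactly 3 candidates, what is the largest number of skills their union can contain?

11

Choosing C1, C2, C5 covers {devops, mobile, cloud, testing, QA, GraphQL, API, backend, frontend, Linux, networking} — 11 skills.
No choice of 3 candidates does better; here ML is left uncovered.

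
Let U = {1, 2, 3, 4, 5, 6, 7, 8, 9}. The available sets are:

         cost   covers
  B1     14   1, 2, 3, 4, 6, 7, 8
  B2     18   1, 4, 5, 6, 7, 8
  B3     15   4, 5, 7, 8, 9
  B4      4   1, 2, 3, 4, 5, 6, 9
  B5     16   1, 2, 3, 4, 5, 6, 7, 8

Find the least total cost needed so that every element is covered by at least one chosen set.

18

B1, B4 cover every element at cost 14 + 4 = 18.
Any cover uses at least 2 sets; among all covering selections none totals below 18.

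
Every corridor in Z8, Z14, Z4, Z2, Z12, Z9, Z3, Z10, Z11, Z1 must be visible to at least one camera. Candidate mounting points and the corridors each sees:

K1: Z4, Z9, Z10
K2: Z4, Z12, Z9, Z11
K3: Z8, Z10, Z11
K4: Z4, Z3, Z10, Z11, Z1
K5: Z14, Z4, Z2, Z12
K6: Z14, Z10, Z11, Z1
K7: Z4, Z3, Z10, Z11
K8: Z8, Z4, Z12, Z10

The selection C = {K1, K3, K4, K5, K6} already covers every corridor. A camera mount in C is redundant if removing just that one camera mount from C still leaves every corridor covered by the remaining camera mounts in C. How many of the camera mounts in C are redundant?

Drop K1: Z9 uncovered — not redundant.
Drop K3: Z8 uncovered — not redundant.
Drop K4: Z3 uncovered — not redundant.
Drop K5: Z2, Z12 uncovered — not redundant.
Drop K6: the rest still cover every corridor — redundant.
1 redundant: K6.

1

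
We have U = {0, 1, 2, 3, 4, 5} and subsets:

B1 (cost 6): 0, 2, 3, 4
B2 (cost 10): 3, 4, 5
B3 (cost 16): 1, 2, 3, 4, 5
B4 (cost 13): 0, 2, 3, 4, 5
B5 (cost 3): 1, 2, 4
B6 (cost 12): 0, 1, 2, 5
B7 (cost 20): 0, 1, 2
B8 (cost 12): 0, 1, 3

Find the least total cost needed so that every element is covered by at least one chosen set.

B4, B5 cover every element at cost 13 + 3 = 16.
Any cover uses at least 2 sets; among all covering selections none totals below 16.
Greedy by coverage-per-cost would pick B5, B1, B2 for 19 — worse than the optimum 16.

16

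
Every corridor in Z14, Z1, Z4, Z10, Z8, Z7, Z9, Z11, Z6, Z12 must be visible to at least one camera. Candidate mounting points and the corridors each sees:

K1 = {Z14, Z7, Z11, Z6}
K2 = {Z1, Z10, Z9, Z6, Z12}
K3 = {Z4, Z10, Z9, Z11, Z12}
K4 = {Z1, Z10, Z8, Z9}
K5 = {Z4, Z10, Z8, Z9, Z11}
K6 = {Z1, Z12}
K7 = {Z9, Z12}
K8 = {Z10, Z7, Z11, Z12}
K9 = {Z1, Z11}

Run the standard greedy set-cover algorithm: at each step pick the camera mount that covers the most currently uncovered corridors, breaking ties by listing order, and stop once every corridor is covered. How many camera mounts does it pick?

3

Pick 1: K2 covers 5 new corridors (Z1, Z10, Z9, Z6, Z12).
Pick 2: K1 covers 3 new corridors (Z14, Z7, Z11).
Pick 3: K5 covers 2 new corridors (Z4, Z8).
Greedy uses 3 camera mounts.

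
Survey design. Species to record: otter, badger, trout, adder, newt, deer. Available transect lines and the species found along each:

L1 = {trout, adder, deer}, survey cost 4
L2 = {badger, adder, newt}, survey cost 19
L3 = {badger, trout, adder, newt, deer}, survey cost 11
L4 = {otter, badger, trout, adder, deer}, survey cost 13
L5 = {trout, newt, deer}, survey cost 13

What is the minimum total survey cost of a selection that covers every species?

24

L3, L4 cover every species at survey cost 11 + 13 = 24.
Any cover uses at least 2 transects; among all covering selections none totals below 24.
Greedy by coverage-per-survey cost would pick L1, L3, L4 for 28 — worse than the optimum 24.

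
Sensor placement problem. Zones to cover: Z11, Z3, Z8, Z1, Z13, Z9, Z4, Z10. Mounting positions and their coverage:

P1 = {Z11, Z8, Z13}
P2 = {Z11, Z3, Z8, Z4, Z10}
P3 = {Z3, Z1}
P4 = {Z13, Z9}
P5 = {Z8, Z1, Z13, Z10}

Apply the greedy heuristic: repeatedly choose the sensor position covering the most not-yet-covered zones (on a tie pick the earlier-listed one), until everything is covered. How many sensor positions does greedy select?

Pick 1: P2 covers 5 new zones (Z11, Z3, Z8, Z4, Z10).
Pick 2: P4 covers 2 new zones (Z13, Z9).
Pick 3: P3 covers 1 new zones (Z1).
Greedy uses 3 sensor positions.

3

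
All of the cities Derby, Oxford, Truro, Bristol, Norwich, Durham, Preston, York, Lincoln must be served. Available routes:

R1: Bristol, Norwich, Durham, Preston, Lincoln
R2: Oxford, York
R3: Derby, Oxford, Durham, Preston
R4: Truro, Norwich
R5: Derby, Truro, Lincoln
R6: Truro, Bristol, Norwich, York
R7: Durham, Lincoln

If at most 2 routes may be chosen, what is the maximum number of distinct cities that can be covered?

Choosing R3, R6 covers {Derby, Oxford, Truro, Bristol, Norwich, Durham, Preston, York} — 8 cities.
No choice of 2 routes does better; here Lincoln is left uncovered.

8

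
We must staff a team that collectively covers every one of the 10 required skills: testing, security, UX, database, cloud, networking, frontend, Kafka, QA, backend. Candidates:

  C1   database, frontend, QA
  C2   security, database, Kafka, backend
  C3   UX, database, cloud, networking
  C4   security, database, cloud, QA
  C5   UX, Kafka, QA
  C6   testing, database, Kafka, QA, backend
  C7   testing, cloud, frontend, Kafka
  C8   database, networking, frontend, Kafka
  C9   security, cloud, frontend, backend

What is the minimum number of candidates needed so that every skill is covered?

C3, C6, C9 together cover {testing, security, UX, database, cloud, networking, frontend, Kafka, QA, backend} — every skill.
No 2 of the 9 candidates cover everything (all 36 pairs fall short), so 3 is minimum.

3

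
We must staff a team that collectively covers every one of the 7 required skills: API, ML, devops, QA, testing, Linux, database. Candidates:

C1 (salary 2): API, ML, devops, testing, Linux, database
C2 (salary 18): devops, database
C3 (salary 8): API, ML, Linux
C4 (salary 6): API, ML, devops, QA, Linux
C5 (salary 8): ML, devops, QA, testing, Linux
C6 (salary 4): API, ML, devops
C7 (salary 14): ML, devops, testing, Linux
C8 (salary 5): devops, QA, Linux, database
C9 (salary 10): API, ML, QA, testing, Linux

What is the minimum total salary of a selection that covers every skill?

C1, C8 cover every skill at salary 2 + 5 = 7.
Any cover uses at least 2 candidates; among all covering selections none totals below 7.

7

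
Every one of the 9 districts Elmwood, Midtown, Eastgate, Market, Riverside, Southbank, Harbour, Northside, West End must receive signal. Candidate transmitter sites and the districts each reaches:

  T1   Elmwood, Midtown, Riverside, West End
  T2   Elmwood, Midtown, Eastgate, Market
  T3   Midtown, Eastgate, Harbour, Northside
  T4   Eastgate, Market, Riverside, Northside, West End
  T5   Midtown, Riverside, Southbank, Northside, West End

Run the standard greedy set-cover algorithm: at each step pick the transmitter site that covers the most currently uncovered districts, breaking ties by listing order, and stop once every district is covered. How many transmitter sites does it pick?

Pick 1: T4 covers 5 new districts (Eastgate, Market, Riverside, Northside, West End).
Pick 2: T1 covers 2 new districts (Elmwood, Midtown).
Pick 3: T3 covers 1 new districts (Harbour).
Pick 4: T5 covers 1 new districts (Southbank).
Greedy uses 4 transmitter sites. (The true minimum is 3.)

4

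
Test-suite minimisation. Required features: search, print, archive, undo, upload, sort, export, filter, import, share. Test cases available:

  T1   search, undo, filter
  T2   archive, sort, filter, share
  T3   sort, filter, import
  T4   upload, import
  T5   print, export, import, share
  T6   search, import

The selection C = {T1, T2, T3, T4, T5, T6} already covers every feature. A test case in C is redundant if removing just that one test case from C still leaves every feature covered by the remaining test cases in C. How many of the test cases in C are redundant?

Drop T1: undo uncovered — not redundant.
Drop T2: archive uncovered — not redundant.
Drop T3: the rest still cover every feature — redundant.
Drop T4: upload uncovered — not redundant.
Drop T5: print, export uncovered — not redundant.
Drop T6: the rest still cover every feature — redundant.
2 redundant: T3, T6.

2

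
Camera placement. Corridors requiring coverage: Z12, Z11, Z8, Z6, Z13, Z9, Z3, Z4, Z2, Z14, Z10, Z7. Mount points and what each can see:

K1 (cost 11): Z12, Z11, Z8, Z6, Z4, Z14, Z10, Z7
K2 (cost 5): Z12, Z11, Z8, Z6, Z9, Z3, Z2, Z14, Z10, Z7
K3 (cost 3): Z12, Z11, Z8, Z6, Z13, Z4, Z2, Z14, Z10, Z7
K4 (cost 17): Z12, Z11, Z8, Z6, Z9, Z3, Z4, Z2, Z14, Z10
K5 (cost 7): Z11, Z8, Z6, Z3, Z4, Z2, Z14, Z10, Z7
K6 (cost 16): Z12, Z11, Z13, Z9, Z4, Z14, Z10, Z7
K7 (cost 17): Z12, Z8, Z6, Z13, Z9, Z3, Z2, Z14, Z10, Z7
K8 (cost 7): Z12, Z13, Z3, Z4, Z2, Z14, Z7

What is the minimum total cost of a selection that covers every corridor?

K2, K3 cover every corridor at cost 5 + 3 = 8.
Any cover uses at least 2 camera mounts; among all covering selections none totals below 8.

8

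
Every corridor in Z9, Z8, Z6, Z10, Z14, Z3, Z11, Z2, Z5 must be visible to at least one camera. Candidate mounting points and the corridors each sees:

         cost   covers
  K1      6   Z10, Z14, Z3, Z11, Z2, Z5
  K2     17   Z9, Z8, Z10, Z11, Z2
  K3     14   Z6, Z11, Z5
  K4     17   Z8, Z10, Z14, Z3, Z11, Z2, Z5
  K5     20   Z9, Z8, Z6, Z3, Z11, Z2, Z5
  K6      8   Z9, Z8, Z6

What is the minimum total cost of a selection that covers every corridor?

K1, K6 cover every corridor at cost 6 + 8 = 14.
Any cover uses at least 2 camera mounts; among all covering selections none totals below 14.

14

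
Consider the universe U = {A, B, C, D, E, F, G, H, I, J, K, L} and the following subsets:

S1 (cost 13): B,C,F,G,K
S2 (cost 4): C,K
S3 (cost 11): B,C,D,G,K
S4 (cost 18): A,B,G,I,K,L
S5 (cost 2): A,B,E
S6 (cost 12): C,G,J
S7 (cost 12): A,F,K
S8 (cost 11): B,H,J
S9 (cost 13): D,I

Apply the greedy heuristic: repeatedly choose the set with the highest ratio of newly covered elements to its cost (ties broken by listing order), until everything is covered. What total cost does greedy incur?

Pick 1: S5 adds 3 new (A, B, E) at cost 2 (ratio 3/2).
Pick 2: S2 adds 2 new (C, K) at cost 4 (ratio 2/4).
Pick 3: S3 adds 2 new (D, G) at cost 11 (ratio 2/11).
Pick 4: S8 adds 2 new (H, J) at cost 11 (ratio 2/11).
Pick 5: S4 adds 2 new (I, L) at cost 18 (ratio 2/18).
Pick 6: S7 adds 1 new (F) at cost 12 (ratio 1/12).
Greedy total cost: 2 + 4 + 11 + 11 + 18 + 12 = 58. (The true optimum is 54, so greedy overshoots here.)

58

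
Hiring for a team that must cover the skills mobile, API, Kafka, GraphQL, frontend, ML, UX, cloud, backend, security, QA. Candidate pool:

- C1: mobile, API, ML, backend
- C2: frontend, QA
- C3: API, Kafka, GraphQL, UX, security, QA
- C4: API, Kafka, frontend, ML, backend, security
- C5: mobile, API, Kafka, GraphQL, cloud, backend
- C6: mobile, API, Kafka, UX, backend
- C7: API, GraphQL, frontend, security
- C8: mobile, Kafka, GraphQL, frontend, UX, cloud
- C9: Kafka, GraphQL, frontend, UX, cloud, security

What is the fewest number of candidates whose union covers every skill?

C1, C2, C9 together cover {mobile, API, Kafka, GraphQL, frontend, ML, UX, cloud, backend, security, QA} — every skill.
No 2 of the 9 candidates cover everything (all 36 pairs fall short), so 3 is minimum.

3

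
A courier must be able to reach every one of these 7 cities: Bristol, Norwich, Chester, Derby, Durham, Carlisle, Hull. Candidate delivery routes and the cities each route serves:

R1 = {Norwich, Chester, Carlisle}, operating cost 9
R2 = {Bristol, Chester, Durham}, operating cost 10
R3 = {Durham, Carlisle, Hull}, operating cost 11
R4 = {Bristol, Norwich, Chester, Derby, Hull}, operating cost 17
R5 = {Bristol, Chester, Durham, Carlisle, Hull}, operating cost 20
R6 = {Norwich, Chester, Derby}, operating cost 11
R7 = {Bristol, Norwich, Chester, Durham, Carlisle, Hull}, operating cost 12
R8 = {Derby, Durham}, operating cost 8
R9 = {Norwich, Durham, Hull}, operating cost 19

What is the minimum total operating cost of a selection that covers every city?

R7, R8 cover every city at operating cost 12 + 8 = 20.
Any cover uses at least 2 routes; among all covering selections none totals below 20.

20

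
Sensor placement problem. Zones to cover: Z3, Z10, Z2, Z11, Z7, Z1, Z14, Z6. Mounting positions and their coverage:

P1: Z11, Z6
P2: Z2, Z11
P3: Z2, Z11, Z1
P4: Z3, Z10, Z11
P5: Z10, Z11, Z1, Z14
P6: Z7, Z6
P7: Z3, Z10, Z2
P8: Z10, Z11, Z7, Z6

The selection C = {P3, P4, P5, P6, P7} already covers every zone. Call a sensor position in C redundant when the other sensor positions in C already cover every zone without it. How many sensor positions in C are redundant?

Drop P3: the rest still cover every zone — redundant.
Drop P4: the rest still cover every zone — redundant.
Drop P5: Z14 uncovered — not redundant.
Drop P6: Z7, Z6 uncovered — not redundant.
Drop P7: the rest still cover every zone — redundant.
3 redundant: P3, P4, P7.

3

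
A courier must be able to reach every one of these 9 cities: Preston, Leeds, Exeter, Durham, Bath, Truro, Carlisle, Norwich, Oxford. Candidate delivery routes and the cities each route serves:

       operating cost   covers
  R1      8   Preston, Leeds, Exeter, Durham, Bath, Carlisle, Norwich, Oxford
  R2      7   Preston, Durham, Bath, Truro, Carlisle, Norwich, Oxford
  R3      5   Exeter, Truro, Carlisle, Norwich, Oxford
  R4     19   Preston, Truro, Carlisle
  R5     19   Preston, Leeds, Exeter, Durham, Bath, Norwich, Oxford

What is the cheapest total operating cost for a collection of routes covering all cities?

R1, R3 cover every city at operating cost 8 + 5 = 13.
Any cover uses at least 2 routes; among all covering selections none totals below 13.

13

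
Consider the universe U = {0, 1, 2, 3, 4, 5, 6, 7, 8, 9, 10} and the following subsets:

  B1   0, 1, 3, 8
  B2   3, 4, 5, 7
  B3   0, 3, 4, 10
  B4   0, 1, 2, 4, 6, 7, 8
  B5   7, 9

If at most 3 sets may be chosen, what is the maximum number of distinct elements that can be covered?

Choosing B2, B3, B4 covers {0, 1, 2, 3, 4, 5, 6, 7, 8, 10} — 10 elements.
No choice of 3 sets does better; here 9 is left uncovered.

10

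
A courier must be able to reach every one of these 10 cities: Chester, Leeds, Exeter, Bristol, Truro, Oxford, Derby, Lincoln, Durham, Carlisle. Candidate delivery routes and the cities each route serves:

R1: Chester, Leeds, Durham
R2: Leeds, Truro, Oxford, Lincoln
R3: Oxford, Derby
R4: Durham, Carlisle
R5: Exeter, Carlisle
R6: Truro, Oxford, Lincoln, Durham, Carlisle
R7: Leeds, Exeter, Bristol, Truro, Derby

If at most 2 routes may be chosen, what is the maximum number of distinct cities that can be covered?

Choosing R6, R7 covers {Leeds, Exeter, Bristol, Truro, Oxford, Derby, Lincoln, Durham, Carlisle} — 9 cities.
No choice of 2 routes does better; here Chester is left uncovered.

9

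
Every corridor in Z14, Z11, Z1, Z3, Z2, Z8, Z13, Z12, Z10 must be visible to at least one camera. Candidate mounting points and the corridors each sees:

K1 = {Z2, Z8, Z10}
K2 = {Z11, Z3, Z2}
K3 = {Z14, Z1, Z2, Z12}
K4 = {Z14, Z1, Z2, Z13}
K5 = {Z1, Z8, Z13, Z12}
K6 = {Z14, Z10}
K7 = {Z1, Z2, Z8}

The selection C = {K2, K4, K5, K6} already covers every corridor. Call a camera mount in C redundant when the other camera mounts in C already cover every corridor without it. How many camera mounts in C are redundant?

1

Drop K2: Z11, Z3 uncovered — not redundant.
Drop K4: the rest still cover every corridor — redundant.
Drop K5: Z8, Z12 uncovered — not redundant.
Drop K6: Z10 uncovered — not redundant.
1 redundant: K4.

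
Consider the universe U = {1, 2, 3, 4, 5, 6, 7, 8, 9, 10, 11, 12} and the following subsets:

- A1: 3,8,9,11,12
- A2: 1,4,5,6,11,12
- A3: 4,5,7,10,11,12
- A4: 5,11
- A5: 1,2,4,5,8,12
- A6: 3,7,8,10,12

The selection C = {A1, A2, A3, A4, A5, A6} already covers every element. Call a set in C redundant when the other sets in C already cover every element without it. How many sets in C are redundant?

Drop A1: 9 uncovered — not redundant.
Drop A2: 6 uncovered — not redundant.
Drop A3: the rest still cover every element — redundant.
Drop A4: the rest still cover every element — redundant.
Drop A5: 2 uncovered — not redundant.
Drop A6: the rest still cover every element — redundant.
3 redundant: A3, A4, A6.

3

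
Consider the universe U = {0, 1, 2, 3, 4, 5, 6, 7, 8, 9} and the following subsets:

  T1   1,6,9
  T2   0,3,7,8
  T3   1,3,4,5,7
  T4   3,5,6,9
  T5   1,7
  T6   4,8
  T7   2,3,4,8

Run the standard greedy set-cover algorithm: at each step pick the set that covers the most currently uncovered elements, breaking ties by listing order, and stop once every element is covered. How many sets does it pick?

Pick 1: T3 covers 5 new elements (1, 3, 4, 5, 7).
Pick 2: T1 covers 2 new elements (6, 9).
Pick 3: T2 covers 2 new elements (0, 8).
Pick 4: T7 covers 1 new elements (2).
Greedy uses 4 sets.

4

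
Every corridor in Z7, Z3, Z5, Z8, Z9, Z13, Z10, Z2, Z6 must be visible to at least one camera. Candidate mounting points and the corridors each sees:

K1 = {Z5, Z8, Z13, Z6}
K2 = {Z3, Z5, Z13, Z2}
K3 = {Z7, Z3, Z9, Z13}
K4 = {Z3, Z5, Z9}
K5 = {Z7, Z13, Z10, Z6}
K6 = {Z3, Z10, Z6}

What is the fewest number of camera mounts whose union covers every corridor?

K1, K2, K3, K5 together cover {Z7, Z3, Z5, Z8, Z9, Z13, Z10, Z2, Z6} — every corridor.
No 3 of the 6 camera mounts cover everything (all 20 triples fall short), so 4 is minimum.

4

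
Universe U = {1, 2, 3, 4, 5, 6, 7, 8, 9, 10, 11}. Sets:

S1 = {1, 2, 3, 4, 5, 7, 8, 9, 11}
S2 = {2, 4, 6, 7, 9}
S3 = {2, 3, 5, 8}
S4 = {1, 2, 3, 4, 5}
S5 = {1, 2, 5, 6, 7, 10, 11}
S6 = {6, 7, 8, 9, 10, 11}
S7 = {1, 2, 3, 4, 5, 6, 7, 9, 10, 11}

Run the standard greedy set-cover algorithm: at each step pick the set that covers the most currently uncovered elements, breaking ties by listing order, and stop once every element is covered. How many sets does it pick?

Pick 1: S7 covers 10 new elements (1, 2, 3, 4, 5, 6, 7, 9, 10, 11).
Pick 2: S1 covers 1 new elements (8).
Greedy uses 2 sets.

2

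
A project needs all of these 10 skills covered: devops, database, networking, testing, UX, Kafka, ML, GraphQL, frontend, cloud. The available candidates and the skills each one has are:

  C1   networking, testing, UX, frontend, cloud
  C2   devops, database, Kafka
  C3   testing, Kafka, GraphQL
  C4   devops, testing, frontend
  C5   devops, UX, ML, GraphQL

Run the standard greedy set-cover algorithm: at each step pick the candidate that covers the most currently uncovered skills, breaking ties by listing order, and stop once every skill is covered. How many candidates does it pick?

Pick 1: C1 covers 5 new skills (networking, testing, UX, frontend, cloud).
Pick 2: C2 covers 3 new skills (devops, database, Kafka).
Pick 3: C5 covers 2 new skills (ML, GraphQL).
Greedy uses 3 candidates.

3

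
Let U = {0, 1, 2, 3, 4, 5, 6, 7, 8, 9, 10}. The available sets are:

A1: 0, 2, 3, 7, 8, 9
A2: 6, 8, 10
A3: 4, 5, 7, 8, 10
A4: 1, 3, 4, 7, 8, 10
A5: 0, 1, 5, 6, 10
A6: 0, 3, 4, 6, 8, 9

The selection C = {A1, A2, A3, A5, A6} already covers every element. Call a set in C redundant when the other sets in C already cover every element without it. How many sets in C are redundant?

Drop A1: 2 uncovered — not redundant.
Drop A2: the rest still cover every element — redundant.
Drop A3: the rest still cover every element — redundant.
Drop A5: 1 uncovered — not redundant.
Drop A6: the rest still cover every element — redundant.
3 redundant: A2, A3, A6.

3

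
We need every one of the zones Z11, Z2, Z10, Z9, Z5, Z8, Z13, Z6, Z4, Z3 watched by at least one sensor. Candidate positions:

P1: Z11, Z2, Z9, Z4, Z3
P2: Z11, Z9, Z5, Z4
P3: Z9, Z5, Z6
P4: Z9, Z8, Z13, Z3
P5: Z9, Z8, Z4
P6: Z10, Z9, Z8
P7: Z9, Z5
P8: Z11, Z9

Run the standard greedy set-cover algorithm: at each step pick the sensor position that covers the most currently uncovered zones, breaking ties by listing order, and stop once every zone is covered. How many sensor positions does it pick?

4

Pick 1: P1 covers 5 new zones (Z11, Z2, Z9, Z4, Z3).
Pick 2: P3 covers 2 new zones (Z5, Z6).
Pick 3: P4 covers 2 new zones (Z8, Z13).
Pick 4: P6 covers 1 new zones (Z10).
Greedy uses 4 sensor positions.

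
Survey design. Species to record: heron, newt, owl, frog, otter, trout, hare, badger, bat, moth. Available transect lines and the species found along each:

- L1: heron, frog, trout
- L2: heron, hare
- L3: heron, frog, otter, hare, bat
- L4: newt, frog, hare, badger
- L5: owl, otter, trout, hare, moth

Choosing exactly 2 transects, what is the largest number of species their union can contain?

8

Choosing L3, L5 covers {heron, owl, frog, otter, trout, hare, bat, moth} — 8 species.
No choice of 2 transects does better; here newt, badger are left uncovered.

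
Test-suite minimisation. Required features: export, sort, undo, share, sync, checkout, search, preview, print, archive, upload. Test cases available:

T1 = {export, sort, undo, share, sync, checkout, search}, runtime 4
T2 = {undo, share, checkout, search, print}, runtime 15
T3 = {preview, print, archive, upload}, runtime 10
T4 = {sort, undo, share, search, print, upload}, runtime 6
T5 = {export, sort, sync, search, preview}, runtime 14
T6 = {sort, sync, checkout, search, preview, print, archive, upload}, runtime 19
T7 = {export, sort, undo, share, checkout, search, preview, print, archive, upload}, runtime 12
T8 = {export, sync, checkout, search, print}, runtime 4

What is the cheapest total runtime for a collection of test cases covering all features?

T1, T3 cover every feature at runtime 4 + 10 = 14.
Any cover uses at least 2 test cases; among all covering selections none totals below 14.

14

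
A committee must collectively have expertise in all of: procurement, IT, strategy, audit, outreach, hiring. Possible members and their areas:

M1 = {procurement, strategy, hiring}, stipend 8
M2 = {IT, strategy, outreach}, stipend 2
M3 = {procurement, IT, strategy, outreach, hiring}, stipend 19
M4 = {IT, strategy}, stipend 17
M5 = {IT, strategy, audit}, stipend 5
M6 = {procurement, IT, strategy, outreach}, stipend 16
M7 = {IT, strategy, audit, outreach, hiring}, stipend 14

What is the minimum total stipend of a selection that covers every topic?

M1, M2, M5 cover every topic at stipend 8 + 2 + 5 = 15.
Any cover uses at least 2 members; among all covering selections none totals below 15.

15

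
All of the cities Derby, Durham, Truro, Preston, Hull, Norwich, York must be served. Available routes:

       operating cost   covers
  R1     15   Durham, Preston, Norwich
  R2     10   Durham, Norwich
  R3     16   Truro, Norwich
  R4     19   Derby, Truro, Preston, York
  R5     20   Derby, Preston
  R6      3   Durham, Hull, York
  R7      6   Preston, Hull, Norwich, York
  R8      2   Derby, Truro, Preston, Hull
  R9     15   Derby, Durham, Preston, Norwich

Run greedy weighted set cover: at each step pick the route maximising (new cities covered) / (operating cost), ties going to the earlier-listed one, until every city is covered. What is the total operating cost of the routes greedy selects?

Pick 1: R8 adds 4 new (Derby, Truro, Preston, Hull) at operating cost 2 (ratio 4/2).
Pick 2: R6 adds 2 new (Durham, York) at operating cost 3 (ratio 2/3).
Pick 3: R7 adds 1 new (Norwich) at operating cost 6 (ratio 1/6).
Greedy total operating cost: 2 + 3 + 6 = 11.

11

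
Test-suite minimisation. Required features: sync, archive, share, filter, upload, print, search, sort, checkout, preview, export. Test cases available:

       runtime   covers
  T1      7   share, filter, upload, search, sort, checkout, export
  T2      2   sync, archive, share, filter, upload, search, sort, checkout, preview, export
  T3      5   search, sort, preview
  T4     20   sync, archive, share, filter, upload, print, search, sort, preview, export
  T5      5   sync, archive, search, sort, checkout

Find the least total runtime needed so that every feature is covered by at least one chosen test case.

T2, T4 cover every feature at runtime 2 + 20 = 22.
Any cover uses at least 2 test cases; among all covering selections none totals below 22.

22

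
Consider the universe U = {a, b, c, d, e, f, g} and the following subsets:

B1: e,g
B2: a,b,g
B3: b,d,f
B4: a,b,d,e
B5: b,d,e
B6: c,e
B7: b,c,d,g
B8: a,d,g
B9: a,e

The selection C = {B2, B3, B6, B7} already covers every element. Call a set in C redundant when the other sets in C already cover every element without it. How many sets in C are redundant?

Drop B2: a uncovered — not redundant.
Drop B3: f uncovered — not redundant.
Drop B6: e uncovered — not redundant.
Drop B7: the rest still cover every element — redundant.
1 redundant: B7.

1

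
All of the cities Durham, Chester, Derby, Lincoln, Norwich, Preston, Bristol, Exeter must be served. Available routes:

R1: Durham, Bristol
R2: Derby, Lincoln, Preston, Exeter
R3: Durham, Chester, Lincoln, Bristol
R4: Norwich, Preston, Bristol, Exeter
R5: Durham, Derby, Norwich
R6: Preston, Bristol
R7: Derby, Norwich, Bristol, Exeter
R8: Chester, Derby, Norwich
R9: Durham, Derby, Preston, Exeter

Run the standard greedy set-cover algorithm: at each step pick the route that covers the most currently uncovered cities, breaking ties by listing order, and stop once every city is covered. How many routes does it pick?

3

Pick 1: R2 covers 4 new cities (Derby, Lincoln, Preston, Exeter).
Pick 2: R3 covers 3 new cities (Durham, Chester, Bristol).
Pick 3: R4 covers 1 new cities (Norwich).
Greedy uses 3 routes.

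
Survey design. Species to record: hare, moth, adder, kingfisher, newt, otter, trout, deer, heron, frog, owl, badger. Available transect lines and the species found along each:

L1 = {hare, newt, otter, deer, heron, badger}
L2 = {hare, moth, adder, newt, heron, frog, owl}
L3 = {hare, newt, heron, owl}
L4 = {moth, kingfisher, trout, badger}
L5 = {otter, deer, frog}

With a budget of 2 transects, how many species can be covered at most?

Choosing L1, L2 covers {hare, moth, adder, newt, otter, deer, heron, frog, owl, badger} — 10 species.
No choice of 2 transects does better; here kingfisher, trout are left uncovered.

10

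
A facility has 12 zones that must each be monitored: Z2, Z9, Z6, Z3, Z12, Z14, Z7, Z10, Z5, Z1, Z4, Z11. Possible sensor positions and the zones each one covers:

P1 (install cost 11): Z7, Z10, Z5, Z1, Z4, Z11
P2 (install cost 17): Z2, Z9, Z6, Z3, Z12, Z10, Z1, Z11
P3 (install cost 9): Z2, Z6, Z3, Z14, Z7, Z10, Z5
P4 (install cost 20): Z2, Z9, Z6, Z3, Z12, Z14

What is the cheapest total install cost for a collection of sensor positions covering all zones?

P1, P4 cover every zone at install cost 11 + 20 = 31.
Any cover uses at least 2 sensor positions; among all covering selections none totals below 31.

31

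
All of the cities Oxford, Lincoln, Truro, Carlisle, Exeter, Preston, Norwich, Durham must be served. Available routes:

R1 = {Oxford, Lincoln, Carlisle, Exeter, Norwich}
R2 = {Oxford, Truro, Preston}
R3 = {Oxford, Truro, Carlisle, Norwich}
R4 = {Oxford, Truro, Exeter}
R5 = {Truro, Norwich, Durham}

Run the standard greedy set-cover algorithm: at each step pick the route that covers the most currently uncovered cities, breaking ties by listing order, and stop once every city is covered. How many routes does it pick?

Pick 1: R1 covers 5 new cities (Oxford, Lincoln, Carlisle, Exeter, Norwich).
Pick 2: R2 covers 2 new cities (Truro, Preston).
Pick 3: R5 covers 1 new cities (Durham).
Greedy uses 3 routes.

3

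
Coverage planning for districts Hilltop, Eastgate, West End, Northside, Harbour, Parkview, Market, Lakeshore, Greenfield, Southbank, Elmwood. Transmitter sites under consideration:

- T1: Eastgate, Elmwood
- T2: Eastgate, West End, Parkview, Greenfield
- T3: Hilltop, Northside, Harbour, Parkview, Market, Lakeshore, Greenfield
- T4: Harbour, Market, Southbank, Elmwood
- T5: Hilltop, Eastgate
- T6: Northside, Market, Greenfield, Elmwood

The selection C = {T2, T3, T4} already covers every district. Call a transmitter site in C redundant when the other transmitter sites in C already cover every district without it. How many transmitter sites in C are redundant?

Drop T2: Eastgate, West End uncovered — not redundant.
Drop T3: Hilltop, Northside, Lakeshore uncovered — not redundant.
Drop T4: Southbank, Elmwood uncovered — not redundant.
None of the transmitter sites in C is redundant.

0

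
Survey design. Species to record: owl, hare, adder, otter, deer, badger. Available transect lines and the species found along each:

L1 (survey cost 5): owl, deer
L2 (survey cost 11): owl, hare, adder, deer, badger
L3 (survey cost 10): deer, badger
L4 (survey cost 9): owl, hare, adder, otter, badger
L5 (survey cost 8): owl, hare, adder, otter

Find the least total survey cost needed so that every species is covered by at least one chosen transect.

L1, L4 cover every species at survey cost 5 + 9 = 14.
Any cover uses at least 2 transects; among all covering selections none totals below 14.

14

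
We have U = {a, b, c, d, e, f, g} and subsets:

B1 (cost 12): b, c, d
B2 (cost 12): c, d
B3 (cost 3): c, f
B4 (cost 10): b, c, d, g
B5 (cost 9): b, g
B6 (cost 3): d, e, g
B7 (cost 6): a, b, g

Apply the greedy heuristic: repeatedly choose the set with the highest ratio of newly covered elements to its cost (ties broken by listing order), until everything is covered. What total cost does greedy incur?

12

Pick 1: B6 adds 3 new (d, e, g) at cost 3 (ratio 3/3).
Pick 2: B3 adds 2 new (c, f) at cost 3 (ratio 2/3).
Pick 3: B7 adds 2 new (a, b) at cost 6 (ratio 2/6).
Greedy total cost: 3 + 3 + 6 = 12.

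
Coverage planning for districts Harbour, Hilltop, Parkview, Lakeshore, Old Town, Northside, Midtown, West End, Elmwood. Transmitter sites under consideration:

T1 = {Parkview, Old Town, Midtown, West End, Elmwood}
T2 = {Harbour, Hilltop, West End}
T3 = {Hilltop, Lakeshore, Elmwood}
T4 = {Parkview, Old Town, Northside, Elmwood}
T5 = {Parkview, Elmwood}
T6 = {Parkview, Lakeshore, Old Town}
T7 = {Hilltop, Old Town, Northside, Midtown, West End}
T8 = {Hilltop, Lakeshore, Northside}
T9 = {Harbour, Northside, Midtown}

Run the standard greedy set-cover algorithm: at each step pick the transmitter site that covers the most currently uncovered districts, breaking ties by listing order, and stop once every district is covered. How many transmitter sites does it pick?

Pick 1: T1 covers 5 new districts (Parkview, Old Town, Midtown, West End, Elmwood).
Pick 2: T8 covers 3 new districts (Hilltop, Lakeshore, Northside).
Pick 3: T2 covers 1 new districts (Harbour).
Greedy uses 3 transmitter sites.

3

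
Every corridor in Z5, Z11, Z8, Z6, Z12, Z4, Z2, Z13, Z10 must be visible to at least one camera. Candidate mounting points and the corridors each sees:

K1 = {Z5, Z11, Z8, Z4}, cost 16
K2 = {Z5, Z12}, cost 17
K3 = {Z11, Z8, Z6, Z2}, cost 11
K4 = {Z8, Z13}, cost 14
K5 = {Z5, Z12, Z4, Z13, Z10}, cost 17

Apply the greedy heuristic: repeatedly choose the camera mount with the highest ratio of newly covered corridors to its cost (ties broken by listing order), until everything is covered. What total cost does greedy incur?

28

Pick 1: K3 adds 4 new (Z11, Z8, Z6, Z2) at cost 11 (ratio 4/11).
Pick 2: K5 adds 5 new (Z5, Z12, Z4, Z13, Z10) at cost 17 (ratio 5/17).
Greedy total cost: 11 + 17 = 28.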